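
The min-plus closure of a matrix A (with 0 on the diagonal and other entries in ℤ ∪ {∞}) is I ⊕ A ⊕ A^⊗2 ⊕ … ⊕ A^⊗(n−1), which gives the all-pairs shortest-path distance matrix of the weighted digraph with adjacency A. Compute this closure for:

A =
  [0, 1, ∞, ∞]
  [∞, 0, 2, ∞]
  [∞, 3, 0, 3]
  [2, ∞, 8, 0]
Closure =
  [0, 1, 3, 6]
  [7, 0, 2, 5]
  [5, 3, 0, 3]
  [2, 3, 5, 0]

This is the Floyd-Warshall all-pairs shortest-path computation. For each intermediate vertex k = 0, 1, …, 3, update dist[i][j] ← min(dist[i][j], dist[i][k] + dist[k][j]). The final matrix gives, for each (i, j), the minimum total weight of any directed path from i to j (possibly empty when i = j).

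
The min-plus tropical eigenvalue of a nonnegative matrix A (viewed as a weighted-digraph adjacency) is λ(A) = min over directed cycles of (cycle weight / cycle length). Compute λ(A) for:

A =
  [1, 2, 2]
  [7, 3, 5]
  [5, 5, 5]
λ(A) = 1

Enumerate directed cycles and compute their means (weight / length). Sample:
  cycle 0 → 0: weight = 1, length = 1, mean = 1/1 ≈ 1.000
  cycle 1 → 1: weight = 3, length = 1, mean = 3/1 ≈ 3.000
  cycle 2 → 2: weight = 5, length = 1, mean = 5/1 ≈ 5.000
  cycle 0 → 1 → 0: weight = 9, length = 2, mean = 9/2 ≈ 4.500
  cycle 0 → 2 → 0: weight = 7, length = 2, mean = 7/2 ≈ 3.500
  cycle 1 → 0 → 1: weight = 9, length = 2, mean = 9/2 ≈ 4.500
Minimum mean = 1.000, attained e.g. along the cycle 0 → 0 with weight 1 and length 1. So λ(A) = 1/1 = 1.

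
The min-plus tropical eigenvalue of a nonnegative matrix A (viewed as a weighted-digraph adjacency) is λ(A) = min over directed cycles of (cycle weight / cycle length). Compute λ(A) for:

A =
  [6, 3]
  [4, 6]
λ(A) = 7/2

Enumerate directed cycles and compute their means (weight / length). Sample:
  cycle 0 → 0: weight = 6, length = 1, mean = 6/1 ≈ 6.000
  cycle 1 → 1: weight = 6, length = 1, mean = 6/1 ≈ 6.000
  cycle 0 → 1 → 0: weight = 7, length = 2, mean = 7/2 ≈ 3.500
  cycle 1 → 0 → 1: weight = 7, length = 2, mean = 7/2 ≈ 3.500
Minimum mean = 3.500, attained e.g. along the cycle 0 → 1 → 0 with weight 7 and length 2. So λ(A) = 7/2 = 7/2.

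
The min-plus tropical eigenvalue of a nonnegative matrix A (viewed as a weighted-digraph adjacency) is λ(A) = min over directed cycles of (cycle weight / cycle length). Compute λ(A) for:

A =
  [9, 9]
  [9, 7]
λ(A) = 7

Enumerate directed cycles and compute their means (weight / length). Sample:
  cycle 0 → 0: weight = 9, length = 1, mean = 9/1 ≈ 9.000
  cycle 1 → 1: weight = 7, length = 1, mean = 7/1 ≈ 7.000
  cycle 0 → 1 → 0: weight = 18, length = 2, mean = 18/2 ≈ 9.000
  cycle 1 → 0 → 1: weight = 18, length = 2, mean = 18/2 ≈ 9.000
Minimum mean = 7.000, attained e.g. along the cycle 1 → 1 with weight 7 and length 1. So λ(A) = 7/1 = 7.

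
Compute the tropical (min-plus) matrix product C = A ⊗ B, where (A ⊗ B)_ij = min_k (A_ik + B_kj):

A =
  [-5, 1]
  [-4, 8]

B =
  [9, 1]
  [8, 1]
A ⊗ B =
  [4, -4]
  [5, -3]

Apply the min-plus product entry-by-entry:
  C[0][0] = min over k of (A[0][0] + B[0][0] = -5 + 9 = 4, A[0][1] + B[1][0] = 1 + 8 = 9) = 4 (attained at k = 0)
  C[0][1] = min over k of (A[0][0] + B[0][1] = -5 + 1 = -4, A[0][1] + B[1][1] = 1 + 1 = 2) = -4 (attained at k = 0)
  C[1][0] = min over k of (A[1][0] + B[0][0] = -4 + 9 = 5, A[1][1] + B[1][0] = 8 + 8 = 16) = 5 (attained at k = 0)
  C[1][1] = min over k of (A[1][0] + B[0][1] = -4 + 1 = -3, A[1][1] + B[1][1] = 8 + 1 = 9) = -3 (attained at k = 0)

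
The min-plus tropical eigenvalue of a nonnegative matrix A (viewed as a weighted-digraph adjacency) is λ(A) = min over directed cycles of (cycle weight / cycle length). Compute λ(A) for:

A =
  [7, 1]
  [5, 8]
λ(A) = 3

Enumerate directed cycles and compute their means (weight / length). Sample:
  cycle 0 → 0: weight = 7, length = 1, mean = 7/1 ≈ 7.000
  cycle 1 → 1: weight = 8, length = 1, mean = 8/1 ≈ 8.000
  cycle 0 → 1 → 0: weight = 6, length = 2, mean = 6/2 ≈ 3.000
  cycle 1 → 0 → 1: weight = 6, length = 2, mean = 6/2 ≈ 3.000
Minimum mean = 3.000, attained e.g. along the cycle 0 → 1 → 0 with weight 6 and length 2. So λ(A) = 6/2 = 3.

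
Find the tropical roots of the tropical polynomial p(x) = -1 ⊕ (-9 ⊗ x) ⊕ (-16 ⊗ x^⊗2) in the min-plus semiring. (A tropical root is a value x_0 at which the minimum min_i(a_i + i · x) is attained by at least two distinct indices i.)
Roots: {7, 8}

Each tropical root is a break point of the lower envelope of the lines y = a_i + i · x (there are 3 lines, with slopes 0, 1, ..., 2). Only the lines that attain the minimum somewhere contribute to roots; other lines are dominated. Here the surviving (envelope) indices are i = 2, i = 1, i = 0.
Intersections between consecutive envelope lines give the roots: for adjacent envelope indices i < j the intersection is x = (a_i − a_j) / (j − i). Reading off the sorted break points: {7, 8}.
Verification: at each break x_0, at least two indices attain the minimum of min_i(a_i + i · x_0).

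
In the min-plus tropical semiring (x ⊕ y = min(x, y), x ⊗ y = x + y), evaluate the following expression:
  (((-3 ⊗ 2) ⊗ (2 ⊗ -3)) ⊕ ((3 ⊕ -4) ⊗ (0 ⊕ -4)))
(((-3 ⊗ 2) ⊗ (2 ⊗ -3)) ⊕ ((3 ⊕ -4) ⊗ (0 ⊕ -4))) = -8

Expand innermost to outermost. Recall ⊕ takes the minimum of its arguments and ⊗ takes their sum. Working out the expression (((-3 ⊗ 2) ⊗ (2 ⊗ -3)) ⊕ ((3 ⊕ -4) ⊗ (0 ⊕ -4))) gives -8.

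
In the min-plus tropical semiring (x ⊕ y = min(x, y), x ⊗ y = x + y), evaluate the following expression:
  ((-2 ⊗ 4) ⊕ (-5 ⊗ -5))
((-2 ⊗ 4) ⊕ (-5 ⊗ -5)) = -10

Expand innermost to outermost. Recall ⊕ takes the minimum of its arguments and ⊗ takes their sum. Working out the expression ((-2 ⊗ 4) ⊕ (-5 ⊗ -5)) gives -10.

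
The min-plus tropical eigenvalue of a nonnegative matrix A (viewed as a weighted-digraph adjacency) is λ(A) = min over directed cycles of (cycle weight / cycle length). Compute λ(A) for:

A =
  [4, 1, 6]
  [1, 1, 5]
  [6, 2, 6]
λ(A) = 1

Enumerate directed cycles and compute their means (weight / length). Sample:
  cycle 0 → 0: weight = 4, length = 1, mean = 4/1 ≈ 4.000
  cycle 1 → 1: weight = 1, length = 1, mean = 1/1 ≈ 1.000
  cycle 2 → 2: weight = 6, length = 1, mean = 6/1 ≈ 6.000
  cycle 0 → 1 → 0: weight = 2, length = 2, mean = 2/2 ≈ 1.000
  cycle 0 → 2 → 0: weight = 12, length = 2, mean = 12/2 ≈ 6.000
  cycle 1 → 0 → 1: weight = 2, length = 2, mean = 2/2 ≈ 1.000
Minimum mean = 1.000, attained e.g. along the cycle 1 → 1 with weight 1 and length 1. So λ(A) = 1/1 = 1.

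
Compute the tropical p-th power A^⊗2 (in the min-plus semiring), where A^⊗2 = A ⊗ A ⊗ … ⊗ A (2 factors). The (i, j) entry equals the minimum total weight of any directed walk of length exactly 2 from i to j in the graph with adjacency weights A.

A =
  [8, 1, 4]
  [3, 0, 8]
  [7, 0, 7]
A^⊗2 =
  [4, 1, 9]
  [3, 0, 7]
  [3, 0, 8]

Each entry (A^⊗2)_ij equals the minimum over all length-2 walks i = v_0 → v_1 → … → v_2 = j of Σ_t A[v_t][v_{t+1}]. For example, for (i, j) = (0, 2) we minimise over 3 possible intermediate vertex sequences; the minimum is 9, attained along the walk 0 → 1 → 2.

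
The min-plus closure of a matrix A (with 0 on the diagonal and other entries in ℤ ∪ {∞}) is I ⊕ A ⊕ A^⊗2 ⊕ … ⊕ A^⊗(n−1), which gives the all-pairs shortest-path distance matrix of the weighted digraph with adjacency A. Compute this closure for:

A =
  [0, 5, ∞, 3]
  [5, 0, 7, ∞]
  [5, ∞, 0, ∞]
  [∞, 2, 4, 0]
Closure =
  [0, 5, 7, 3]
  [5, 0, 7, 8]
  [5, 10, 0, 8]
  [7, 2, 4, 0]

This is the Floyd-Warshall all-pairs shortest-path computation. For each intermediate vertex k = 0, 1, …, 3, update dist[i][j] ← min(dist[i][j], dist[i][k] + dist[k][j]). The final matrix gives, for each (i, j), the minimum total weight of any directed path from i to j (possibly empty when i = j).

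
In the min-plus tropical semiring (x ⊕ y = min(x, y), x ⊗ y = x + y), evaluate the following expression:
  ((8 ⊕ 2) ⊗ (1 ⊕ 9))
((8 ⊕ 2) ⊗ (1 ⊕ 9)) = 3

Expand innermost to outermost. Recall ⊕ takes the minimum of its arguments and ⊗ takes their sum. Working out the expression ((8 ⊕ 2) ⊗ (1 ⊕ 9)) gives 3.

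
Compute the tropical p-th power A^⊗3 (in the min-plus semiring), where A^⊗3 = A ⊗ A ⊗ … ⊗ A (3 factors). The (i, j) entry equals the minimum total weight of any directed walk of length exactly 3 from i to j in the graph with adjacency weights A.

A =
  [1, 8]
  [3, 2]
A^⊗3 =
  [3, 10]
  [5, 6]

Each entry (A^⊗3)_ij equals the minimum over all length-3 walks i = v_0 → v_1 → … → v_3 = j of Σ_t A[v_t][v_{t+1}]. For example, for (i, j) = (0, 1) we minimise over 4 possible intermediate vertex sequences; the minimum is 10, attained along the walk 0 → 0 → 0 → 1.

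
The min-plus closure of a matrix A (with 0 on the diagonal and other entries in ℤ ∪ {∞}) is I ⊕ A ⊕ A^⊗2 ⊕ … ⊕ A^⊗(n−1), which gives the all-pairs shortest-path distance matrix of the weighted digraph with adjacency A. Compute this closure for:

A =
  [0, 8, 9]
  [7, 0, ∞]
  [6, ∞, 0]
Closure =
  [0, 8, 9]
  [7, 0, 16]
  [6, 14, 0]

This is the Floyd-Warshall all-pairs shortest-path computation. For each intermediate vertex k = 0, 1, …, 2, update dist[i][j] ← min(dist[i][j], dist[i][k] + dist[k][j]). The final matrix gives, for each (i, j), the minimum total weight of any directed path from i to j (possibly empty when i = j).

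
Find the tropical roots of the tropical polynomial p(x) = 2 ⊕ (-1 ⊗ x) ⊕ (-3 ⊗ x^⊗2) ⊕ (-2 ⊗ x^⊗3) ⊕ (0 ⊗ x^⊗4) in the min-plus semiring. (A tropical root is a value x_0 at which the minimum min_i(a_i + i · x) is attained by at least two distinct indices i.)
Roots: {-2, -1, 2, 3}

Each tropical root is a break point of the lower envelope of the lines y = a_i + i · x (there are 5 lines, with slopes 0, 1, ..., 4). Only the lines that attain the minimum somewhere contribute to roots; other lines are dominated. Here the surviving (envelope) indices are i = 4, i = 3, i = 2, i = 1, i = 0.
Intersections between consecutive envelope lines give the roots: for adjacent envelope indices i < j the intersection is x = (a_i − a_j) / (j − i). Reading off the sorted break points: {-2, -1, 2, 3}.
Verification: at each break x_0, at least two indices attain the minimum of min_i(a_i + i · x_0).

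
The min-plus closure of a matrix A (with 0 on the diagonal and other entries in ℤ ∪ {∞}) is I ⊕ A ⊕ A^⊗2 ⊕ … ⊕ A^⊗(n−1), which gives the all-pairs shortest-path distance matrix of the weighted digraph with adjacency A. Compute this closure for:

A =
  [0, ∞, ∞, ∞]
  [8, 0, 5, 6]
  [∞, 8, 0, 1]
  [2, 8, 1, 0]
Closure =
  [0, ∞, ∞, ∞]
  [8, 0, 5, 6]
  [3, 8, 0, 1]
  [2, 8, 1, 0]

This is the Floyd-Warshall all-pairs shortest-path computation. For each intermediate vertex k = 0, 1, …, 3, update dist[i][j] ← min(dist[i][j], dist[i][k] + dist[k][j]). The final matrix gives, for each (i, j), the minimum total weight of any directed path from i to j (possibly empty when i = j).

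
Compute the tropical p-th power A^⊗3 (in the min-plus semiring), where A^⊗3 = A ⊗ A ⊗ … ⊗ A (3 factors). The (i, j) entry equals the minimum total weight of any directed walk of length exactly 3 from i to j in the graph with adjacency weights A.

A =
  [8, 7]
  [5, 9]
A^⊗3 =
  [20, 19]
  [17, 20]

Each entry (A^⊗3)_ij equals the minimum over all length-3 walks i = v_0 → v_1 → … → v_3 = j of Σ_t A[v_t][v_{t+1}]. For example, for (i, j) = (0, 1) we minimise over 4 possible intermediate vertex sequences; the minimum is 19, attained along the walk 0 → 1 → 0 → 1.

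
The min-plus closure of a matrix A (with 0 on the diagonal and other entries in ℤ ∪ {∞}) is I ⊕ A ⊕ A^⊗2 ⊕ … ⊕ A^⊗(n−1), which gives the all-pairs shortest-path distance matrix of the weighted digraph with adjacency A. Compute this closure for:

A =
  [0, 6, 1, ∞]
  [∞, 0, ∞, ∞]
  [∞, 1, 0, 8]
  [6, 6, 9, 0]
Closure =
  [0, 2, 1, 9]
  [∞, 0, ∞, ∞]
  [14, 1, 0, 8]
  [6, 6, 7, 0]

This is the Floyd-Warshall all-pairs shortest-path computation. For each intermediate vertex k = 0, 1, …, 3, update dist[i][j] ← min(dist[i][j], dist[i][k] + dist[k][j]). The final matrix gives, for each (i, j), the minimum total weight of any directed path from i to j (possibly empty when i = j).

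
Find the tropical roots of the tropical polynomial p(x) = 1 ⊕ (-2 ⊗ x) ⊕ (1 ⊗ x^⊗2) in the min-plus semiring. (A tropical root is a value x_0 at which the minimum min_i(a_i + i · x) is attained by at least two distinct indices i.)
Roots: {-3, 3}

Each tropical root is a break point of the lower envelope of the lines y = a_i + i · x (there are 3 lines, with slopes 0, 1, ..., 2). Only the lines that attain the minimum somewhere contribute to roots; other lines are dominated. Here the surviving (envelope) indices are i = 2, i = 1, i = 0.
Intersections between consecutive envelope lines give the roots: for adjacent envelope indices i < j the intersection is x = (a_i − a_j) / (j − i). Reading off the sorted break points: {-3, 3}.
Verification: at each break x_0, at least two indices attain the minimum of min_i(a_i + i · x_0).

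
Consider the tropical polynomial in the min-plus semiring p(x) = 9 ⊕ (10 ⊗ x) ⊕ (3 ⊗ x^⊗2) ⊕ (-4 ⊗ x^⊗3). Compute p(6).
p(6) = 9

A tropical monomial a ⊗ x^⊗i evaluates to a + i · x. Evaluating each term at x = 6:
  Term 0 contributes 9 + 0 · 6 = 9
  Term 1 contributes 10 + 1 · 6 = 16
  Term 2 contributes 3 + 2 · 6 = 15
  Term 3 contributes -4 + 3 · 6 = 14
p(6) = ⊕ of these = min[9, 16, 15, 14] = 9.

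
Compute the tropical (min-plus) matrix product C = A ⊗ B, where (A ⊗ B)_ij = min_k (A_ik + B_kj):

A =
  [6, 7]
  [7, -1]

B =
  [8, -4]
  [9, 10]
A ⊗ B =
  [14, 2]
  [8, 3]

Apply the min-plus product entry-by-entry:
  C[0][0] = min over k of (A[0][0] + B[0][0] = 6 + 8 = 14, A[0][1] + B[1][0] = 7 + 9 = 16) = 14 (attained at k = 0)
  C[0][1] = min over k of (A[0][0] + B[0][1] = 6 + -4 = 2, A[0][1] + B[1][1] = 7 + 10 = 17) = 2 (attained at k = 0)
  C[1][0] = min over k of (A[1][0] + B[0][0] = 7 + 8 = 15, A[1][1] + B[1][0] = -1 + 9 = 8) = 8 (attained at k = 1)
  C[1][1] = min over k of (A[1][0] + B[0][1] = 7 + -4 = 3, A[1][1] + B[1][1] = -1 + 10 = 9) = 3 (attained at k = 0)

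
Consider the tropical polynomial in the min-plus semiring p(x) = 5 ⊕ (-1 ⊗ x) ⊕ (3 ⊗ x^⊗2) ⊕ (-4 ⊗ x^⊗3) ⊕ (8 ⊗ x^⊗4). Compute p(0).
p(0) = -4

A tropical monomial a ⊗ x^⊗i evaluates to a + i · x. Evaluating each term at x = 0:
  Term 0 contributes 5 + 0 · 0 = 5
  Term 1 contributes -1 + 1 · 0 = -1
  Term 2 contributes 3 + 2 · 0 = 3
  Term 3 contributes -4 + 3 · 0 = -4
  Term 4 contributes 8 + 4 · 0 = 8
p(0) = ⊕ of these = min[5, -1, 3, -4, 8] = -4.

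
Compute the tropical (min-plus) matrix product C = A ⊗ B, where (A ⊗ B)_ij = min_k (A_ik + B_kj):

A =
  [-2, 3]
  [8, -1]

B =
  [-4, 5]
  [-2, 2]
A ⊗ B =
  [-6, 3]
  [-3, 1]

Apply the min-plus product entry-by-entry:
  C[0][0] = min over k of (A[0][0] + B[0][0] = -2 + -4 = -6, A[0][1] + B[1][0] = 3 + -2 = 1) = -6 (attained at k = 0)
  C[0][1] = min over k of (A[0][0] + B[0][1] = -2 + 5 = 3, A[0][1] + B[1][1] = 3 + 2 = 5) = 3 (attained at k = 0)
  C[1][0] = min over k of (A[1][0] + B[0][0] = 8 + -4 = 4, A[1][1] + B[1][0] = -1 + -2 = -3) = -3 (attained at k = 1)
  C[1][1] = min over k of (A[1][0] + B[0][1] = 8 + 5 = 13, A[1][1] + B[1][1] = -1 + 2 = 1) = 1 (attained at k = 1)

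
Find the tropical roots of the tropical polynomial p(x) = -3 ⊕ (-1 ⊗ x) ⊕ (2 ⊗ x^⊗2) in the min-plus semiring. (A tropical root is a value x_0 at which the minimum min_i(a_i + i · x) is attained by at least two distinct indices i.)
Roots: {-3, -2}

Each tropical root is a break point of the lower envelope of the lines y = a_i + i · x (there are 3 lines, with slopes 0, 1, ..., 2). Only the lines that attain the minimum somewhere contribute to roots; other lines are dominated. Here the surviving (envelope) indices are i = 2, i = 1, i = 0.
Intersections between consecutive envelope lines give the roots: for adjacent envelope indices i < j the intersection is x = (a_i − a_j) / (j − i). Reading off the sorted break points: {-3, -2}.
Verification: at each break x_0, at least two indices attain the minimum of min_i(a_i + i · x_0).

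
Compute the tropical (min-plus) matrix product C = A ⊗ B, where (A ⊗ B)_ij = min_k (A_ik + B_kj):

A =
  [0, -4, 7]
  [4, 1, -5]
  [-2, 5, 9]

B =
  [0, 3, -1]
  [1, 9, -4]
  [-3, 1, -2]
A ⊗ B =
  [-3, 3, -8]
  [-8, -4, -7]
  [-2, 1, -3]

Apply the min-plus product entry-by-entry:
  C[0][0] = min over k of (A[0][0] + B[0][0] = 0 + 0 = 0, A[0][1] + B[1][0] = -4 + 1 = -3, A[0][2] + B[2][0] = 7 + -3 = 4) = -3 (attained at k = 1)
  C[0][1] = min over k of (A[0][0] + B[0][1] = 0 + 3 = 3, A[0][1] + B[1][1] = -4 + 9 = 5, A[0][2] + B[2][1] = 7 + 1 = 8) = 3 (attained at k = 0)
  C[0][2] = min over k of (A[0][0] + B[0][2] = 0 + -1 = -1, A[0][1] + B[1][2] = -4 + -4 = -8, A[0][2] + B[2][2] = 7 + -2 = 5) = -8 (attained at k = 1)
  C[1][0] = min over k of (A[1][0] + B[0][0] = 4 + 0 = 4, A[1][1] + B[1][0] = 1 + 1 = 2, A[1][2] + B[2][0] = -5 + -3 = -8) = -8 (attained at k = 2)
  C[1][1] = min over k of (A[1][0] + B[0][1] = 4 + 3 = 7, A[1][1] + B[1][1] = 1 + 9 = 10, A[1][2] + B[2][1] = -5 + 1 = -4) = -4 (attained at k = 2)
  C[1][2] = min over k of (A[1][0] + B[0][2] = 4 + -1 = 3, A[1][1] + B[1][2] = 1 + -4 = -3, A[1][2] + B[2][2] = -5 + -2 = -7) = -7 (attained at k = 2)
  C[2][0] = min over k of (A[2][0] + B[0][0] = -2 + 0 = -2, A[2][1] + B[1][0] = 5 + 1 = 6, A[2][2] + B[2][0] = 9 + -3 = 6) = -2 (attained at k = 0)
  C[2][1] = min over k of (A[2][0] + B[0][1] = -2 + 3 = 1, A[2][1] + B[1][1] = 5 + 9 = 14, A[2][2] + B[2][1] = 9 + 1 = 10) = 1 (attained at k = 0)
  C[2][2] = min over k of (A[2][0] + B[0][2] = -2 + -1 = -3, A[2][1] + B[1][2] = 5 + -4 = 1, A[2][2] + B[2][2] = 9 + -2 = 7) = -3 (attained at k = 0)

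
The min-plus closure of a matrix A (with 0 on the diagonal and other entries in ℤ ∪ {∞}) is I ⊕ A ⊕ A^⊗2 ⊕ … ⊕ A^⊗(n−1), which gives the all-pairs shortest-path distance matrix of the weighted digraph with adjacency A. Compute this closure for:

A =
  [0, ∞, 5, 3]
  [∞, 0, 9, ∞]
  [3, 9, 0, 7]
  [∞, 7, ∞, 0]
Closure =
  [0, 10, 5, 3]
  [12, 0, 9, 15]
  [3, 9, 0, 6]
  [19, 7, 16, 0]

This is the Floyd-Warshall all-pairs shortest-path computation. For each intermediate vertex k = 0, 1, …, 3, update dist[i][j] ← min(dist[i][j], dist[i][k] + dist[k][j]). The final matrix gives, for each (i, j), the minimum total weight of any directed path from i to j (possibly empty when i = j).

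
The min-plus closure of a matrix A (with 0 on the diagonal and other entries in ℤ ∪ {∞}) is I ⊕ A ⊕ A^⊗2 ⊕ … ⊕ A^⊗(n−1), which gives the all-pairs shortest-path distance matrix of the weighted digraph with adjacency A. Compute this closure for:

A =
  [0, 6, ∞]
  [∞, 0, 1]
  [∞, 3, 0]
Closure =
  [0, 6, 7]
  [∞, 0, 1]
  [∞, 3, 0]

This is the Floyd-Warshall all-pairs shortest-path computation. For each intermediate vertex k = 0, 1, …, 2, update dist[i][j] ← min(dist[i][j], dist[i][k] + dist[k][j]). The final matrix gives, for each (i, j), the minimum total weight of any directed path from i to j (possibly empty when i = j).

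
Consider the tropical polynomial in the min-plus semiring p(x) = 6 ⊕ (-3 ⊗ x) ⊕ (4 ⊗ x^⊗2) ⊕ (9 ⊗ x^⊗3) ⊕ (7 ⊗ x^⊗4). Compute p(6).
p(6) = 3

A tropical monomial a ⊗ x^⊗i evaluates to a + i · x. Evaluating each term at x = 6:
  Term 0 contributes 6 + 0 · 6 = 6
  Term 1 contributes -3 + 1 · 6 = 3
  Term 2 contributes 4 + 2 · 6 = 16
  Term 3 contributes 9 + 3 · 6 = 27
  Term 4 contributes 7 + 4 · 6 = 31
p(6) = ⊕ of these = min[6, 3, 16, 27, 31] = 3.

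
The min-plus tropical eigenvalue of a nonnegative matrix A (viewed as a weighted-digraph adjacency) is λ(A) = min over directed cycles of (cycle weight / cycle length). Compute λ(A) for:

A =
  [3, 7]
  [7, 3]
λ(A) = 3

Enumerate directed cycles and compute their means (weight / length). Sample:
  cycle 0 → 0: weight = 3, length = 1, mean = 3/1 ≈ 3.000
  cycle 1 → 1: weight = 3, length = 1, mean = 3/1 ≈ 3.000
  cycle 0 → 1 → 0: weight = 14, length = 2, mean = 14/2 ≈ 7.000
  cycle 1 → 0 → 1: weight = 14, length = 2, mean = 14/2 ≈ 7.000
Minimum mean = 3.000, attained e.g. along the cycle 0 → 0 with weight 3 and length 1. So λ(A) = 3/1 = 3.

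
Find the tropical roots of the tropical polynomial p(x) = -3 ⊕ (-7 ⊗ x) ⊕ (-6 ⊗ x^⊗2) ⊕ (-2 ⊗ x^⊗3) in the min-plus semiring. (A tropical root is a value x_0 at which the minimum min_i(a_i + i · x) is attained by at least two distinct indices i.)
Roots: {-4, -1, 4}

Each tropical root is a break point of the lower envelope of the lines y = a_i + i · x (there are 4 lines, with slopes 0, 1, ..., 3). Only the lines that attain the minimum somewhere contribute to roots; other lines are dominated. Here the surviving (envelope) indices are i = 3, i = 2, i = 1, i = 0.
Intersections between consecutive envelope lines give the roots: for adjacent envelope indices i < j the intersection is x = (a_i − a_j) / (j − i). Reading off the sorted break points: {-4, -1, 4}.
Verification: at each break x_0, at least two indices attain the minimum of min_i(a_i + i · x_0).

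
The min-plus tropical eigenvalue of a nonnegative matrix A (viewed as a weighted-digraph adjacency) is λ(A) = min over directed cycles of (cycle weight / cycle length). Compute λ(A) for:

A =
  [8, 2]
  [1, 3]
λ(A) = 3/2

Enumerate directed cycles and compute their means (weight / length). Sample:
  cycle 0 → 0: weight = 8, length = 1, mean = 8/1 ≈ 8.000
  cycle 1 → 1: weight = 3, length = 1, mean = 3/1 ≈ 3.000
  cycle 0 → 1 → 0: weight = 3, length = 2, mean = 3/2 ≈ 1.500
  cycle 1 → 0 → 1: weight = 3, length = 2, mean = 3/2 ≈ 1.500
Minimum mean = 1.500, attained e.g. along the cycle 0 → 1 → 0 with weight 3 and length 2. So λ(A) = 3/2 = 3/2.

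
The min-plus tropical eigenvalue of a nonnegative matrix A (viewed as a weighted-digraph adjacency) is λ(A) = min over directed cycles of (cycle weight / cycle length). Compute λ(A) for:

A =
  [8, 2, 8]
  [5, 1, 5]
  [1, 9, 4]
λ(A) = 1

Enumerate directed cycles and compute their means (weight / length). Sample:
  cycle 0 → 0: weight = 8, length = 1, mean = 8/1 ≈ 8.000
  cycle 1 → 1: weight = 1, length = 1, mean = 1/1 ≈ 1.000
  cycle 2 → 2: weight = 4, length = 1, mean = 4/1 ≈ 4.000
  cycle 0 → 1 → 0: weight = 7, length = 2, mean = 7/2 ≈ 3.500
  cycle 0 → 2 → 0: weight = 9, length = 2, mean = 9/2 ≈ 4.500
  cycle 1 → 0 → 1: weight = 7, length = 2, mean = 7/2 ≈ 3.500
Minimum mean = 1.000, attained e.g. along the cycle 1 → 1 with weight 1 and length 1. So λ(A) = 1/1 = 1.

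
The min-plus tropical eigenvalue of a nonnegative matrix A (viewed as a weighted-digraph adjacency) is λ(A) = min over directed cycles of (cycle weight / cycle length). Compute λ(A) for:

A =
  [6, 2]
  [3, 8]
λ(A) = 5/2

Enumerate directed cycles and compute their means (weight / length). Sample:
  cycle 0 → 0: weight = 6, length = 1, mean = 6/1 ≈ 6.000
  cycle 1 → 1: weight = 8, length = 1, mean = 8/1 ≈ 8.000
  cycle 0 → 1 → 0: weight = 5, length = 2, mean = 5/2 ≈ 2.500
  cycle 1 → 0 → 1: weight = 5, length = 2, mean = 5/2 ≈ 2.500
Minimum mean = 2.500, attained e.g. along the cycle 0 → 1 → 0 with weight 5 and length 2. So λ(A) = 5/2 = 5/2.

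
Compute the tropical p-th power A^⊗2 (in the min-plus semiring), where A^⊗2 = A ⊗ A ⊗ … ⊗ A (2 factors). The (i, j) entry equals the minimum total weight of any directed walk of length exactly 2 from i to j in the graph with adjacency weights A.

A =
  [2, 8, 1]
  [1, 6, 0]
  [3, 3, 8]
A^⊗2 =
  [4, 4, 3]
  [3, 3, 2]
  [4, 9, 3]

Each entry (A^⊗2)_ij equals the minimum over all length-2 walks i = v_0 → v_1 → … → v_2 = j of Σ_t A[v_t][v_{t+1}]. For example, for (i, j) = (0, 2) we minimise over 3 possible intermediate vertex sequences; the minimum is 3, attained along the walk 0 → 0 → 2.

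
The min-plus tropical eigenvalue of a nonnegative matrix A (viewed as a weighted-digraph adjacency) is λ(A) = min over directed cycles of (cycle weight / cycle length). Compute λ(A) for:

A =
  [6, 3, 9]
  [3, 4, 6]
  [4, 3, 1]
λ(A) = 1

Enumerate directed cycles and compute their means (weight / length). Sample:
  cycle 0 → 0: weight = 6, length = 1, mean = 6/1 ≈ 6.000
  cycle 1 → 1: weight = 4, length = 1, mean = 4/1 ≈ 4.000
  cycle 2 → 2: weight = 1, length = 1, mean = 1/1 ≈ 1.000
  cycle 0 → 1 → 0: weight = 6, length = 2, mean = 6/2 ≈ 3.000
  cycle 0 → 2 → 0: weight = 13, length = 2, mean = 13/2 ≈ 6.500
  cycle 1 → 0 → 1: weight = 6, length = 2, mean = 6/2 ≈ 3.000
Minimum mean = 1.000, attained e.g. along the cycle 2 → 2 with weight 1 and length 1. So λ(A) = 1/1 = 1.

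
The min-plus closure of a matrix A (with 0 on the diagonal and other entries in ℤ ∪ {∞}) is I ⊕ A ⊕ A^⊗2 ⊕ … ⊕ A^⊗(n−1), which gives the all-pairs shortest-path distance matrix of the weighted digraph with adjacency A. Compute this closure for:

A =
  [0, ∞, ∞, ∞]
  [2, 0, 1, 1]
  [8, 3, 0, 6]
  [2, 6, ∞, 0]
Closure =
  [0, ∞, ∞, ∞]
  [2, 0, 1, 1]
  [5, 3, 0, 4]
  [2, 6, 7, 0]

This is the Floyd-Warshall all-pairs shortest-path computation. For each intermediate vertex k = 0, 1, …, 3, update dist[i][j] ← min(dist[i][j], dist[i][k] + dist[k][j]). The final matrix gives, for each (i, j), the minimum total weight of any directed path from i to j (possibly empty when i = j).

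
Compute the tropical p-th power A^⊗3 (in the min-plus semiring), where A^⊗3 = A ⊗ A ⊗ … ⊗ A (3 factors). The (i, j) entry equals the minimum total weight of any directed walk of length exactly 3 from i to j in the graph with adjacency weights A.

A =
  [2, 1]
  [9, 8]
A^⊗3 =
  [6, 5]
  [13, 12]

Each entry (A^⊗3)_ij equals the minimum over all length-3 walks i = v_0 → v_1 → … → v_3 = j of Σ_t A[v_t][v_{t+1}]. For example, for (i, j) = (0, 1) we minimise over 4 possible intermediate vertex sequences; the minimum is 5, attained along the walk 0 → 0 → 0 → 1.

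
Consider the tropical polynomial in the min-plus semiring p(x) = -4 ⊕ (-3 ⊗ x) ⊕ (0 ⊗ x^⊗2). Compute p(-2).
p(-2) = -5

A tropical monomial a ⊗ x^⊗i evaluates to a + i · x. Evaluating each term at x = -2:
  Term 0 contributes -4 + 0 · -2 = -4
  Term 1 contributes -3 + 1 · -2 = -5
  Term 2 contributes 0 + 2 · -2 = -4
p(-2) = ⊕ of these = min[-4, -5, -4] = -5.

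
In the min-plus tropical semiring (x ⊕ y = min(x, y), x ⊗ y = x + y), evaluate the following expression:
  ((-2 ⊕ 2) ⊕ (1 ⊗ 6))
((-2 ⊕ 2) ⊕ (1 ⊗ 6)) = -2

Expand innermost to outermost. Recall ⊕ takes the minimum of its arguments and ⊗ takes their sum. Working out the expression ((-2 ⊕ 2) ⊕ (1 ⊗ 6)) gives -2.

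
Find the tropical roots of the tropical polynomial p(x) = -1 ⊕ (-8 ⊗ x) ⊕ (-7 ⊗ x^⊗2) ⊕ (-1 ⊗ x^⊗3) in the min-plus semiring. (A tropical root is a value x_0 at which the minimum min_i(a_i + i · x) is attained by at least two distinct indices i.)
Roots: {-6, -1, 7}

Each tropical root is a break point of the lower envelope of the lines y = a_i + i · x (there are 4 lines, with slopes 0, 1, ..., 3). Only the lines that attain the minimum somewhere contribute to roots; other lines are dominated. Here the surviving (envelope) indices are i = 3, i = 2, i = 1, i = 0.
Intersections between consecutive envelope lines give the roots: for adjacent envelope indices i < j the intersection is x = (a_i − a_j) / (j − i). Reading off the sorted break points: {-6, -1, 7}.
Verification: at each break x_0, at least two indices attain the minimum of min_i(a_i + i · x_0).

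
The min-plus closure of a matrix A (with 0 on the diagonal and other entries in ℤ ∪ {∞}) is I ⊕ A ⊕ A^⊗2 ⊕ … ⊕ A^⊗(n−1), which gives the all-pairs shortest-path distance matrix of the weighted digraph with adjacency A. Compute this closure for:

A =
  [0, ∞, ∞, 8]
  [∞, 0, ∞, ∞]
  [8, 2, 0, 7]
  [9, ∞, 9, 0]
Closure =
  [0, 19, 17, 8]
  [∞, 0, ∞, ∞]
  [8, 2, 0, 7]
  [9, 11, 9, 0]

This is the Floyd-Warshall all-pairs shortest-path computation. For each intermediate vertex k = 0, 1, …, 3, update dist[i][j] ← min(dist[i][j], dist[i][k] + dist[k][j]). The final matrix gives, for each (i, j), the minimum total weight of any directed path from i to j (possibly empty when i = j).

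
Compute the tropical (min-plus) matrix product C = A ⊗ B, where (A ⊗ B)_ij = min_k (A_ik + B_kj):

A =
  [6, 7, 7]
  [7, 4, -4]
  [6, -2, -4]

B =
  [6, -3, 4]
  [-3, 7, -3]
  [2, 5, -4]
A ⊗ B =
  [4, 3, 3]
  [-2, 1, -8]
  [-5, 1, -8]

Apply the min-plus product entry-by-entry:
  C[0][0] = min over k of (A[0][0] + B[0][0] = 6 + 6 = 12, A[0][1] + B[1][0] = 7 + -3 = 4, A[0][2] + B[2][0] = 7 + 2 = 9) = 4 (attained at k = 1)
  C[0][1] = min over k of (A[0][0] + B[0][1] = 6 + -3 = 3, A[0][1] + B[1][1] = 7 + 7 = 14, A[0][2] + B[2][1] = 7 + 5 = 12) = 3 (attained at k = 0)
  C[0][2] = min over k of (A[0][0] + B[0][2] = 6 + 4 = 10, A[0][1] + B[1][2] = 7 + -3 = 4, A[0][2] + B[2][2] = 7 + -4 = 3) = 3 (attained at k = 2)
  C[1][0] = min over k of (A[1][0] + B[0][0] = 7 + 6 = 13, A[1][1] + B[1][0] = 4 + -3 = 1, A[1][2] + B[2][0] = -4 + 2 = -2) = -2 (attained at k = 2)
  C[1][1] = min over k of (A[1][0] + B[0][1] = 7 + -3 = 4, A[1][1] + B[1][1] = 4 + 7 = 11, A[1][2] + B[2][1] = -4 + 5 = 1) = 1 (attained at k = 2)
  C[1][2] = min over k of (A[1][0] + B[0][2] = 7 + 4 = 11, A[1][1] + B[1][2] = 4 + -3 = 1, A[1][2] + B[2][2] = -4 + -4 = -8) = -8 (attained at k = 2)
  C[2][0] = min over k of (A[2][0] + B[0][0] = 6 + 6 = 12, A[2][1] + B[1][0] = -2 + -3 = -5, A[2][2] + B[2][0] = -4 + 2 = -2) = -5 (attained at k = 1)
  C[2][1] = min over k of (A[2][0] + B[0][1] = 6 + -3 = 3, A[2][1] + B[1][1] = -2 + 7 = 5, A[2][2] + B[2][1] = -4 + 5 = 1) = 1 (attained at k = 2)
  C[2][2] = min over k of (A[2][0] + B[0][2] = 6 + 4 = 10, A[2][1] + B[1][2] = -2 + -3 = -5, A[2][2] + B[2][2] = -4 + -4 = -8) = -8 (attained at k = 2)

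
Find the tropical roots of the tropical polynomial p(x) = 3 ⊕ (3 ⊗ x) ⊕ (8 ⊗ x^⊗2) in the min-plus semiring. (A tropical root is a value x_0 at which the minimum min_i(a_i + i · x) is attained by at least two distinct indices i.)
Roots: {-5, 0}

Each tropical root is a break point of the lower envelope of the lines y = a_i + i · x (there are 3 lines, with slopes 0, 1, ..., 2). Only the lines that attain the minimum somewhere contribute to roots; other lines are dominated. Here the surviving (envelope) indices are i = 2, i = 1, i = 0.
Intersections between consecutive envelope lines give the roots: for adjacent envelope indices i < j the intersection is x = (a_i − a_j) / (j − i). Reading off the sorted break points: {-5, 0}.
Verification: at each break x_0, at least two indices attain the minimum of min_i(a_i + i · x_0).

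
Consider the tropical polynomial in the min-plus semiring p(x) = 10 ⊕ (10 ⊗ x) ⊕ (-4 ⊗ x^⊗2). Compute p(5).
p(5) = 6

A tropical monomial a ⊗ x^⊗i evaluates to a + i · x. Evaluating each term at x = 5:
  Term 0 contributes 10 + 0 · 5 = 10
  Term 1 contributes 10 + 1 · 5 = 15
  Term 2 contributes -4 + 2 · 5 = 6
p(5) = ⊕ of these = min[10, 15, 6] = 6.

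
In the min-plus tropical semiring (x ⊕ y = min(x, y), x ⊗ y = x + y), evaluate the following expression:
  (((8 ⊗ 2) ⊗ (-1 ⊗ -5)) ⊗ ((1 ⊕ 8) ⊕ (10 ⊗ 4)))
(((8 ⊗ 2) ⊗ (-1 ⊗ -5)) ⊗ ((1 ⊕ 8) ⊕ (10 ⊗ 4))) = 5

Expand innermost to outermost. Recall ⊕ takes the minimum of its arguments and ⊗ takes their sum. Working out the expression (((8 ⊗ 2) ⊗ (-1 ⊗ -5)) ⊗ ((1 ⊕ 8) ⊕ (10 ⊗ 4))) gives 5.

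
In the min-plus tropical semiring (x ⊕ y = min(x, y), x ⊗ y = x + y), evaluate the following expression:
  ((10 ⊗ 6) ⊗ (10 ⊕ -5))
((10 ⊗ 6) ⊗ (10 ⊕ -5)) = 11

Expand innermost to outermost. Recall ⊕ takes the minimum of its arguments and ⊗ takes their sum. Working out the expression ((10 ⊗ 6) ⊗ (10 ⊕ -5)) gives 11.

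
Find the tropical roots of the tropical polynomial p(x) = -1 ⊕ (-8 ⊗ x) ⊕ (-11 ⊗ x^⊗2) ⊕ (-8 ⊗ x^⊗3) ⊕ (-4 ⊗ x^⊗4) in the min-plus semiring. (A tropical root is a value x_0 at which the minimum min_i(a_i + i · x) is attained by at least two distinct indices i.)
Roots: {-4, -3, 3, 7}

Each tropical root is a break point of the lower envelope of the lines y = a_i + i · x (there are 5 lines, with slopes 0, 1, ..., 4). Only the lines that attain the minimum somewhere contribute to roots; other lines are dominated. Here the surviving (envelope) indices are i = 4, i = 3, i = 2, i = 1, i = 0.
Intersections between consecutive envelope lines give the roots: for adjacent envelope indices i < j the intersection is x = (a_i − a_j) / (j − i). Reading off the sorted break points: {-4, -3, 3, 7}.
Verification: at each break x_0, at least two indices attain the minimum of min_i(a_i + i · x_0).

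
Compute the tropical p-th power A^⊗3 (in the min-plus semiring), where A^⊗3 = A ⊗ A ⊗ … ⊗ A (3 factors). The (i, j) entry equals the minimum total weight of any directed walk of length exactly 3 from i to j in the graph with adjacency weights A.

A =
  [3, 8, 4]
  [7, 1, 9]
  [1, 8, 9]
A^⊗3 =
  [8, 10, 9]
  [9, 3, 11]
  [6, 10, 8]

Each entry (A^⊗3)_ij equals the minimum over all length-3 walks i = v_0 → v_1 → … → v_3 = j of Σ_t A[v_t][v_{t+1}]. For example, for (i, j) = (0, 2) we minimise over 9 possible intermediate vertex sequences; the minimum is 9, attained along the walk 0 → 2 → 0 → 2.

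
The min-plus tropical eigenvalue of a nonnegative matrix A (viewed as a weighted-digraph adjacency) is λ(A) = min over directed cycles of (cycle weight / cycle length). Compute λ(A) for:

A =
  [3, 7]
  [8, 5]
λ(A) = 3

Enumerate directed cycles and compute their means (weight / length). Sample:
  cycle 0 → 0: weight = 3, length = 1, mean = 3/1 ≈ 3.000
  cycle 1 → 1: weight = 5, length = 1, mean = 5/1 ≈ 5.000
  cycle 0 → 1 → 0: weight = 15, length = 2, mean = 15/2 ≈ 7.500
  cycle 1 → 0 → 1: weight = 15, length = 2, mean = 15/2 ≈ 7.500
Minimum mean = 3.000, attained e.g. along the cycle 0 → 0 with weight 3 and length 1. So λ(A) = 3/1 = 3.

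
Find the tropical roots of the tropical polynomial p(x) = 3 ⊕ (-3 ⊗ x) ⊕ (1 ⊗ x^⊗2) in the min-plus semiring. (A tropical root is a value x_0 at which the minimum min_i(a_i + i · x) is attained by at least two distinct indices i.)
Roots: {-4, 6}

Each tropical root is a break point of the lower envelope of the lines y = a_i + i · x (there are 3 lines, with slopes 0, 1, ..., 2). Only the lines that attain the minimum somewhere contribute to roots; other lines are dominated. Here the surviving (envelope) indices are i = 2, i = 1, i = 0.
Intersections between consecutive envelope lines give the roots: for adjacent envelope indices i < j the intersection is x = (a_i − a_j) / (j − i). Reading off the sorted break points: {-4, 6}.
Verification: at each break x_0, at least two indices attain the minimum of min_i(a_i + i · x_0).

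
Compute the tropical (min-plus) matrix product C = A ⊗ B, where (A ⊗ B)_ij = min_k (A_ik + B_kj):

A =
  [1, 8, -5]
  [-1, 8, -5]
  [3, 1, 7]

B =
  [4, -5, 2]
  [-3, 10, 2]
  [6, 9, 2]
A ⊗ B =
  [1, -4, -3]
  [1, -6, -3]
  [-2, -2, 3]

Apply the min-plus product entry-by-entry:
  C[0][0] = min over k of (A[0][0] + B[0][0] = 1 + 4 = 5, A[0][1] + B[1][0] = 8 + -3 = 5, A[0][2] + B[2][0] = -5 + 6 = 1) = 1 (attained at k = 2)
  C[0][1] = min over k of (A[0][0] + B[0][1] = 1 + -5 = -4, A[0][1] + B[1][1] = 8 + 10 = 18, A[0][2] + B[2][1] = -5 + 9 = 4) = -4 (attained at k = 0)
  C[0][2] = min over k of (A[0][0] + B[0][2] = 1 + 2 = 3, A[0][1] + B[1][2] = 8 + 2 = 10, A[0][2] + B[2][2] = -5 + 2 = -3) = -3 (attained at k = 2)
  C[1][0] = min over k of (A[1][0] + B[0][0] = -1 + 4 = 3, A[1][1] + B[1][0] = 8 + -3 = 5, A[1][2] + B[2][0] = -5 + 6 = 1) = 1 (attained at k = 2)
  C[1][1] = min over k of (A[1][0] + B[0][1] = -1 + -5 = -6, A[1][1] + B[1][1] = 8 + 10 = 18, A[1][2] + B[2][1] = -5 + 9 = 4) = -6 (attained at k = 0)
  C[1][2] = min over k of (A[1][0] + B[0][2] = -1 + 2 = 1, A[1][1] + B[1][2] = 8 + 2 = 10, A[1][2] + B[2][2] = -5 + 2 = -3) = -3 (attained at k = 2)
  C[2][0] = min over k of (A[2][0] + B[0][0] = 3 + 4 = 7, A[2][1] + B[1][0] = 1 + -3 = -2, A[2][2] + B[2][0] = 7 + 6 = 13) = -2 (attained at k = 1)
  C[2][1] = min over k of (A[2][0] + B[0][1] = 3 + -5 = -2, A[2][1] + B[1][1] = 1 + 10 = 11, A[2][2] + B[2][1] = 7 + 9 = 16) = -2 (attained at k = 0)
  C[2][2] = min over k of (A[2][0] + B[0][2] = 3 + 2 = 5, A[2][1] + B[1][2] = 1 + 2 = 3, A[2][2] + B[2][2] = 7 + 2 = 9) = 3 (attained at k = 1)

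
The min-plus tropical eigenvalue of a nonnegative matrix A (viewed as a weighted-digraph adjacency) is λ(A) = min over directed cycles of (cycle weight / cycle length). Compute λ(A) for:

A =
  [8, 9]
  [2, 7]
λ(A) = 11/2

Enumerate directed cycles and compute their means (weight / length). Sample:
  cycle 0 → 0: weight = 8, length = 1, mean = 8/1 ≈ 8.000
  cycle 1 → 1: weight = 7, length = 1, mean = 7/1 ≈ 7.000
  cycle 0 → 1 → 0: weight = 11, length = 2, mean = 11/2 ≈ 5.500
  cycle 1 → 0 → 1: weight = 11, length = 2, mean = 11/2 ≈ 5.500
Minimum mean = 5.500, attained e.g. along the cycle 0 → 1 → 0 with weight 11 and length 2. So λ(A) = 11/2 = 11/2.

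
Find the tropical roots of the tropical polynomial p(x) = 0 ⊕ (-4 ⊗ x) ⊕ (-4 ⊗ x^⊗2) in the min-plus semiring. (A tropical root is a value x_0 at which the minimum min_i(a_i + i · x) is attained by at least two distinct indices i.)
Roots: {0, 4}

Each tropical root is a break point of the lower envelope of the lines y = a_i + i · x (there are 3 lines, with slopes 0, 1, ..., 2). Only the lines that attain the minimum somewhere contribute to roots; other lines are dominated. Here the surviving (envelope) indices are i = 2, i = 1, i = 0.
Intersections between consecutive envelope lines give the roots: for adjacent envelope indices i < j the intersection is x = (a_i − a_j) / (j − i). Reading off the sorted break points: {0, 4}.
Verification: at each break x_0, at least two indices attain the minimum of min_i(a_i + i · x_0).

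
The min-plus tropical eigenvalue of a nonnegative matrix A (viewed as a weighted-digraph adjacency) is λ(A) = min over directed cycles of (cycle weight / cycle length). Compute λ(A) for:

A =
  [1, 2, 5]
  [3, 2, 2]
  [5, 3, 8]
λ(A) = 1

Enumerate directed cycles and compute their means (weight / length). Sample:
  cycle 0 → 0: weight = 1, length = 1, mean = 1/1 ≈ 1.000
  cycle 1 → 1: weight = 2, length = 1, mean = 2/1 ≈ 2.000
  cycle 2 → 2: weight = 8, length = 1, mean = 8/1 ≈ 8.000
  cycle 0 → 1 → 0: weight = 5, length = 2, mean = 5/2 ≈ 2.500
  cycle 0 → 2 → 0: weight = 10, length = 2, mean = 10/2 ≈ 5.000
  cycle 1 → 0 → 1: weight = 5, length = 2, mean = 5/2 ≈ 2.500
Minimum mean = 1.000, attained e.g. along the cycle 0 → 0 with weight 1 and length 1. So λ(A) = 1/1 = 1.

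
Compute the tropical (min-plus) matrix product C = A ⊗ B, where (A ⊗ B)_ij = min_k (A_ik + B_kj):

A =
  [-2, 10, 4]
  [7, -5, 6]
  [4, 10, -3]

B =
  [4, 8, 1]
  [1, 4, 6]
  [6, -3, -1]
A ⊗ B =
  [2, 1, -1]
  [-4, -1, 1]
  [3, -6, -4]

Apply the min-plus product entry-by-entry:
  C[0][0] = min over k of (A[0][0] + B[0][0] = -2 + 4 = 2, A[0][1] + B[1][0] = 10 + 1 = 11, A[0][2] + B[2][0] = 4 + 6 = 10) = 2 (attained at k = 0)
  C[0][1] = min over k of (A[0][0] + B[0][1] = -2 + 8 = 6, A[0][1] + B[1][1] = 10 + 4 = 14, A[0][2] + B[2][1] = 4 + -3 = 1) = 1 (attained at k = 2)
  C[0][2] = min over k of (A[0][0] + B[0][2] = -2 + 1 = -1, A[0][1] + B[1][2] = 10 + 6 = 16, A[0][2] + B[2][2] = 4 + -1 = 3) = -1 (attained at k = 0)
  C[1][0] = min over k of (A[1][0] + B[0][0] = 7 + 4 = 11, A[1][1] + B[1][0] = -5 + 1 = -4, A[1][2] + B[2][0] = 6 + 6 = 12) = -4 (attained at k = 1)
  C[1][1] = min over k of (A[1][0] + B[0][1] = 7 + 8 = 15, A[1][1] + B[1][1] = -5 + 4 = -1, A[1][2] + B[2][1] = 6 + -3 = 3) = -1 (attained at k = 1)
  C[1][2] = min over k of (A[1][0] + B[0][2] = 7 + 1 = 8, A[1][1] + B[1][2] = -5 + 6 = 1, A[1][2] + B[2][2] = 6 + -1 = 5) = 1 (attained at k = 1)
  C[2][0] = min over k of (A[2][0] + B[0][0] = 4 + 4 = 8, A[2][1] + B[1][0] = 10 + 1 = 11, A[2][2] + B[2][0] = -3 + 6 = 3) = 3 (attained at k = 2)
  C[2][1] = min over k of (A[2][0] + B[0][1] = 4 + 8 = 12, A[2][1] + B[1][1] = 10 + 4 = 14, A[2][2] + B[2][1] = -3 + -3 = -6) = -6 (attained at k = 2)
  C[2][2] = min over k of (A[2][0] + B[0][2] = 4 + 1 = 5, A[2][1] + B[1][2] = 10 + 6 = 16, A[2][2] + B[2][2] = -3 + -1 = -4) = -4 (attained at k = 2)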